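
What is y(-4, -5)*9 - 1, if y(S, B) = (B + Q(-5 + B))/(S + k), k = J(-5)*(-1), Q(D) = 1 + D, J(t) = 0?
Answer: 61/2 ≈ 30.500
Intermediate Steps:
k = 0 (k = 0*(-1) = 0)
y(S, B) = (-4 + 2*B)/S (y(S, B) = (B + (1 + (-5 + B)))/(S + 0) = (B + (-4 + B))/S = (-4 + 2*B)/S)
y(-4, -5)*9 - 1 = (2*(-2 - 5)/(-4))*9 - 1 = (2*(-¼)*(-7))*9 - 1 = (7/2)*9 - 1 = 63/2 - 1 = 61/2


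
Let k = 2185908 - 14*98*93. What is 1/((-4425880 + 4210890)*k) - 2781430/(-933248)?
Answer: 38463395622375161/12905551115008320 ≈ 2.9804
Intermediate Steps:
k = 2058312 (k = 2185908 - 1372*93 = 2185908 - 1*127596 = 2185908 - 127596 = 2058312)
1/((-4425880 + 4210890)*k) - 2781430/(-933248) = 1/((-4425880 + 4210890)*2058312) - 2781430/(-933248) = (1/2058312)/(-214990) - 2781430*(-1/933248) = -1/214990*1/2058312 + 1390715/466624 = -1/442516496880 + 1390715/466624 = 38463395622375161/12905551115008320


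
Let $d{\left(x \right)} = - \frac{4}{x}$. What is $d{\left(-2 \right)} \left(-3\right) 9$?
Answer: $-54$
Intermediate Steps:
$d{\left(-2 \right)} \left(-3\right) 9 = - \frac{4}{-2} \left(-3\right) 9 = \left(-4\right) \left(- \frac{1}{2}\right) \left(-3\right) 9 = 2 \left(-3\right) 9 = \left(-6\right) 9 = -54$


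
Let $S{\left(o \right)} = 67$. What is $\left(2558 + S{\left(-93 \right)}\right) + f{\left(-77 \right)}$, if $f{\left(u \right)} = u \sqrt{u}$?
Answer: $2625 - 77 i \sqrt{77} \approx 2625.0 - 675.67 i$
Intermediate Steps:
$f{\left(u \right)} = u^{\frac{3}{2}}$
$\left(2558 + S{\left(-93 \right)}\right) + f{\left(-77 \right)} = \left(2558 + 67\right) + \left(-77\right)^{\frac{3}{2}} = 2625 - 77 i \sqrt{77}$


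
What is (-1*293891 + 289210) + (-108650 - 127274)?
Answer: -240605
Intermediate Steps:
(-1*293891 + 289210) + (-108650 - 127274) = (-293891 + 289210) - 235924 = -4681 - 235924 = -240605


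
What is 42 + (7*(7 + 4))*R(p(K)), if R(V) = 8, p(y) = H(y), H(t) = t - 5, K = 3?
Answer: 658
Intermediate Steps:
H(t) = -5 + t
p(y) = -5 + y
42 + (7*(7 + 4))*R(p(K)) = 42 + (7*(7 + 4))*8 = 42 + (7*11)*8 = 42 + 77*8 = 42 + 616 = 658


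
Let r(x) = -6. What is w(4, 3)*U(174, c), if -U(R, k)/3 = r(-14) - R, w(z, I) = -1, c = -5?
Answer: -540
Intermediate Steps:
U(R, k) = 18 + 3*R (U(R, k) = -3*(-6 - R) = 18 + 3*R)
w(4, 3)*U(174, c) = -(18 + 3*174) = -(18 + 522) = -1*540 = -540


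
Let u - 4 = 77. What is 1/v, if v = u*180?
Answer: 1/14580 ≈ 6.8587e-5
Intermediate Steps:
u = 81 (u = 4 + 77 = 81)
v = 14580 (v = 81*180 = 14580)
1/v = 1/14580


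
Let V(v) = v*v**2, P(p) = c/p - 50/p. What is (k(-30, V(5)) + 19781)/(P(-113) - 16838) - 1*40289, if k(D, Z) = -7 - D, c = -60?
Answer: -19163861157/475646 ≈ -40290.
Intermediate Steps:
P(p) = -110/p (P(p) = -60/p - 50/p = -110/p)
V(v) = v**3
(k(-30, V(5)) + 19781)/(P(-113) - 16838) - 1*40289 = ((-7 - 1*(-30)) + 19781)/(-110/(-113) - 16838) - 1*40289 = ((-7 + 30) + 19781)/(-110*(-1/113) - 16838) - 40289 = (23 + 19781)/(110/113 - 16838) - 40289 = 19804/(-1902584/113) - 40289 = 19804*(-113/1902584) - 40289 = -559463/475646 - 40289 = -19163861157/475646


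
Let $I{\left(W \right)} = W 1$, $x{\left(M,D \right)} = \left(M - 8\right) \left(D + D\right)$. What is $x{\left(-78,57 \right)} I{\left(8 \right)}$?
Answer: $-78432$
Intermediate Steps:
$x{\left(M,D \right)} = 2 D \left(-8 + M\right)$ ($x{\left(M,D \right)} = \left(-8 + M\right) 2 D = 2 D \left(-8 + M\right)$)
$I{\left(W \right)} = W$
$x{\left(-78,57 \right)} I{\left(8 \right)} = 2 \cdot 57 \left(-8 - 78\right) 8 = 2 \cdot 57 \left(-86\right) 8 = \left(-9804\right) 8 = -78432$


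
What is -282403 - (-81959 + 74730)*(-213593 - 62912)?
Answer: -1999137048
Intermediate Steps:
-282403 - (-81959 + 74730)*(-213593 - 62912) = -282403 - (-7229)*(-276505) = -282403 - 1*1998854645 = -282403 - 1998854645 = -1999137048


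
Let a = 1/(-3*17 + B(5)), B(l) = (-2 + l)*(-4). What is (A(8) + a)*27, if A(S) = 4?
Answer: 753/7 ≈ 107.57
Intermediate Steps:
B(l) = 8 - 4*l
a = -1/63 (a = 1/(-3*17 + (8 - 4*5)) = 1/(-51 + (8 - 20)) = 1/(-51 - 12) = 1/(-63) = -1/63 ≈ -0.015873)
(A(8) + a)*27 = (4 - 1/63)*27 = (251/63)*27 = 753/7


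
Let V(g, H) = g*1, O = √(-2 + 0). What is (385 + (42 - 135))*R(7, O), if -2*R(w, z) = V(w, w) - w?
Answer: 0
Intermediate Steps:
O = I*√2 (O = √(-2) = I*√2 ≈ 1.4142*I)
V(g, H) = g
R(w, z) = 0 (R(w, z) = -(w - w)/2 = -½*0 = 0)
(385 + (42 - 135))*R(7, O) = (385 + (42 - 135))*0 = (385 - 93)*0 = 292*0 = 0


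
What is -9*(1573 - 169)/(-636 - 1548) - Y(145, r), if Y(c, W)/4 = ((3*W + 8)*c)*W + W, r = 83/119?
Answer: -115547433/28322 ≈ -4079.8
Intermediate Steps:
r = 83/119 (r = 83*(1/119) = 83/119 ≈ 0.69748)
Y(c, W) = 4*W + 4*W*c*(8 + 3*W) (Y(c, W) = 4*(((3*W + 8)*c)*W + W) = 4*(((8 + 3*W)*c)*W + W) = 4*((c*(8 + 3*W))*W + W) = 4*(W*c*(8 + 3*W) + W) = 4*(W + W*c*(8 + 3*W)) = 4*W + 4*W*c*(8 + 3*W))
-9*(1573 - 169)/(-636 - 1548) - Y(145, r) = -9*(1573 - 169)/(-636 - 1548) - 4*83*(1 + 8*145 + 3*(83/119)*145)/119 = -12636/(-2184) - 4*83*(1 + 1160 + 36105/119)/119 = -12636*(-1)/2184 - 4*83*174264/(119*119) = -9*(-9/14) - 1*57855648/14161 = 81/14 - 57855648/14161 = -115547433/28322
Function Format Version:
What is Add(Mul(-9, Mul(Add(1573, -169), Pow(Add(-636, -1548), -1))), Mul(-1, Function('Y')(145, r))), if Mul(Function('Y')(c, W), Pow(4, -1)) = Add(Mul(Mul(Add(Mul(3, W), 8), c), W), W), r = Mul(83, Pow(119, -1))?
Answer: Rational(-115547433, 28322) ≈ -4079.8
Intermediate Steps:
r = Rational(83, 119) (r = Mul(83, Rational(1, 119)) = Rational(83, 119) ≈ 0.69748)
Function('Y')(c, W) = Add(Mul(4, W), Mul(4, W, c, Add(8, Mul(3, W)))) (Function('Y')(c, W) = Mul(4, Add(Mul(Mul(Add(Mul(3, W), 8), c), W), W)) = Mul(4, Add(Mul(Mul(Add(8, Mul(3, W)), c), W), W)) = Mul(4, Add(Mul(Mul(c, Add(8, Mul(3, W))), W), W)) = Mul(4, Add(Mul(W, c, Add(8, Mul(3, W))), W)) = Mul(4, Add(W, Mul(W, c, Add(8, Mul(3, W))))) = Add(Mul(4, W), Mul(4, W, c, Add(8, Mul(3, W)))))
Add(Mul(-9, Mul(Add(1573, -169), Pow(Add(-636, -1548), -1))), Mul(-1, Function('Y')(145, r))) = Add(Mul(-9, Mul(Add(1573, -169), Pow(Add(-636, -1548), -1))), Mul(-1, Mul(4, Rational(83, 119), Add(1, Mul(8, 145), Mul(3, Rational(83, 119), 145))))) = Add(Mul(-9, Mul(1404, Pow(-2184, -1))), Mul(-1, Mul(4, Rational(83, 119), Add(1, 1160, Rational(36105, 119))))) = Add(Mul(-9, Mul(1404, Rational(-1, 2184))), Mul(-1, Mul(4, Rational(83, 119), Rational(174264, 119)))) = Add(Mul(-9, Rational(-9, 14)), Mul(-1, Rational(57855648, 14161))) = Add(Rational(81, 14), Rational(-57855648, 14161)) = Rational(-115547433, 28322)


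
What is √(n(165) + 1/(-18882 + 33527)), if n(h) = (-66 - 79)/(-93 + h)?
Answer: I*√62195938370/175740 ≈ 1.4191*I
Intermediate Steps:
n(h) = -145/(-93 + h)
√(n(165) + 1/(-18882 + 33527)) = √(-145/(-93 + 165) + 1/(-18882 + 33527)) = √(-145/72 + 1/14645) = √(-2123453/1054440) = I*√62195938370/175740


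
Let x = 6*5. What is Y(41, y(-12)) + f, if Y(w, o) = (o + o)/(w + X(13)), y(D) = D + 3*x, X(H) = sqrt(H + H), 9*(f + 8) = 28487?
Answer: 47084389/14895 - 156*sqrt(26)/1655 ≈ 3160.6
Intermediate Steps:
f = 28415/9 (f = -8 + (1/9)*28487 = -8 + 28487/9 = 28415/9 ≈ 3157.2)
x = 30
X(H) = sqrt(2)*sqrt(H) (X(H) = sqrt(2*H) = sqrt(2)*sqrt(H))
y(D) = 90 + D (y(D) = D + 3*30 = D + 90 = 90 + D)
Y(w, o) = 2*o/(w + sqrt(26)) (Y(w, o) = (o + o)/(w + sqrt(2)*sqrt(13)) = (2*o)/(w + sqrt(26)) = 2*o/(w + sqrt(26)))
Y(41, y(-12)) + f = 2*(90 - 12)/(41 + sqrt(26)) + 28415/9 = 2*78/(41 + sqrt(26)) + 28415/9 = 156/(41 + sqrt(26)) + 28415/9 = 28415/9 + 156/(41 + sqrt(26))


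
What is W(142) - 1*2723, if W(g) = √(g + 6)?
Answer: -2723 + 2*√37 ≈ -2710.8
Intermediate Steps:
W(g) = √(6 + g)
W(142) - 1*2723 = √(6 + 142) - 1*2723 = √148 - 2723 = 2*√37 - 2723 = -2723 + 2*√37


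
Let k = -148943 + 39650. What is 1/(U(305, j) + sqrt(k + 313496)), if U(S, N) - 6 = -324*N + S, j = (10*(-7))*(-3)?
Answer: -67729/4587013238 - sqrt(204203)/4587013238 ≈ -1.4864e-5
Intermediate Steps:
j = 210 (j = -70*(-3) = 210)
U(S, N) = 6 + S - 324*N (U(S, N) = 6 + (-324*N + S) = 6 + (S - 324*N) = 6 + S - 324*N)
k = -109293
1/(U(305, j) + sqrt(k + 313496)) = 1/((6 + 305 - 324*210) + sqrt(-109293 + 313496)) = 1/((6 + 305 - 68040) + sqrt(204203)) = 1/(-67729 + sqrt(204203))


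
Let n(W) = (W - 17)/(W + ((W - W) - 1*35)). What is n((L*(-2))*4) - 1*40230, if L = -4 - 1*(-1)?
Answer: -442537/11 ≈ -40231.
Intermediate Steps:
L = -3 (L = -4 + 1 = -3)
n(W) = (-17 + W)/(-35 + W) (n(W) = (-17 + W)/(W + (0 - 35)) = (-17 + W)/(W - 35) = (-17 + W)/(-35 + W))
n((L*(-2))*4) - 1*40230 = (-17 - 3*(-2)*4)/(-35 - 3*(-2)*4) - 1*40230 = (-17 + 6*4)/(-35 + 6*4) - 40230 = (-17 + 24)/(-35 + 24) - 40230 = 7/(-11) - 40230 = -1/11*7 - 40230 = -7/11 - 40230 = -442537/11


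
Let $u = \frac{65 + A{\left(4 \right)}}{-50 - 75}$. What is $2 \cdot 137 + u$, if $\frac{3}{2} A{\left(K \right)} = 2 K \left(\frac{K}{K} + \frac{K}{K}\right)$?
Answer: $\frac{102523}{375} \approx 273.39$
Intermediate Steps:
$A{\left(K \right)} = \frac{8 K}{3}$ ($A{\left(K \right)} = \frac{2 \cdot 2 K \left(\frac{K}{K} + \frac{K}{K}\right)}{3} = \frac{2 \cdot 2 K \left(1 + 1\right)}{3} = \frac{2 \cdot 2 K 2}{3} = \frac{2 \cdot 4 K}{3} = \frac{8 K}{3}$)
$u = - \frac{227}{375}$ ($u = \frac{65 + \frac{8}{3} \cdot 4}{-50 - 75} = \frac{65 + \frac{32}{3}}{-125} = \frac{227}{3} \left(- \frac{1}{125}\right) = - \frac{227}{375} \approx -0.60533$)
$2 \cdot 137 + u = 2 \cdot 137 - \frac{227}{375} = 274 - \frac{227}{375} = \frac{102523}{375}$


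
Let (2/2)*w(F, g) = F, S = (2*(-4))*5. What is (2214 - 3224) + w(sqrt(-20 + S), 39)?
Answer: -1010 + 2*I*sqrt(15) ≈ -1010.0 + 7.746*I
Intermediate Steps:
S = -40 (S = -8*5 = -40)
w(F, g) = F
(2214 - 3224) + w(sqrt(-20 + S), 39) = (2214 - 3224) + sqrt(-20 - 40) = -1010 + sqrt(-60) = -1010 + 2*I*sqrt(15)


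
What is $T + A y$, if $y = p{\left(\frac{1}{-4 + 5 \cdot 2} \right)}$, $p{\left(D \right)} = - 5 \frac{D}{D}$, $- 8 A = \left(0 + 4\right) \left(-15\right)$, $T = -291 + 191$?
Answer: $- \frac{275}{2} \approx -137.5$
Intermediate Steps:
$T = -100$
$A = \frac{15}{2}$ ($A = - \frac{\left(0 + 4\right) \left(-15\right)}{8} = - \frac{4 \left(-15\right)}{8} = \left(- \frac{1}{8}\right) \left(-60\right) = \frac{15}{2} \approx 7.5$)
$p{\left(D \right)} = -5$ ($p{\left(D \right)} = \left(-5\right) 1 = -5$)
$y = -5$
$T + A y = -100 + \frac{15}{2} \left(-5\right) = -100 - \frac{75}{2} = - \frac{275}{2}$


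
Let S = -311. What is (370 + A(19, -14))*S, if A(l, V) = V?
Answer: -110716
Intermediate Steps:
(370 + A(19, -14))*S = (370 - 14)*(-311) = 356*(-311) = -110716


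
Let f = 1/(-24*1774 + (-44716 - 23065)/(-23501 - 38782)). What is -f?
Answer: 62283/2651693227 ≈ 2.3488e-5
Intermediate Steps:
f = -62283/2651693227 (f = 1/(-42576 - 67781/(-62283)) = 1/(-42576 - 67781*(-1/62283)) = 1/(-42576 + 67781/62283) = 1/(-2651693227/62283) = -62283/2651693227 ≈ -2.3488e-5)
-f = -1*(-62283/2651693227) = 62283/2651693227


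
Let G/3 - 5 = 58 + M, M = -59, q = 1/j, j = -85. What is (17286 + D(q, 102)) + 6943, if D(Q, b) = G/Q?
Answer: 23209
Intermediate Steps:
q = -1/85 (q = 1/(-85) = -1/85 ≈ -0.011765)
G = 12 (G = 15 + 3*(58 - 59) = 15 + 3*(-1) = 15 - 3 = 12)
D(Q, b) = 12/Q
(17286 + D(q, 102)) + 6943 = (17286 + 12/(-1/85)) + 6943 = (17286 + 12*(-85)) + 6943 = (17286 - 1020) + 6943 = 16266 + 6943 = 23209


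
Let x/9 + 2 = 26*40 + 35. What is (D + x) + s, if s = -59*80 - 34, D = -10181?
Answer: -5278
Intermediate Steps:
x = 9657 (x = -18 + 9*(26*40 + 35) = -18 + 9*(1040 + 35) = -18 + 9*1075 = -18 + 9675 = 9657)
s = -4754 (s = -4720 - 34 = -4754)
(D + x) + s = (-10181 + 9657) - 4754 = -524 - 4754 = -5278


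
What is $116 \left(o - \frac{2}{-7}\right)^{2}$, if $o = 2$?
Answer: $\frac{29696}{49} \approx 606.04$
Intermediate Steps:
$116 \left(o - \frac{2}{-7}\right)^{2} = 116 \left(2 - \frac{2}{-7}\right)^{2} = 116 \left(2 - - \frac{2}{7}\right)^{2} = 116 \left(2 + \frac{2}{7}\right)^{2} = 116 \left(\frac{16}{7}\right)^{2} = 116 \cdot \frac{256}{49} = \frac{29696}{49}$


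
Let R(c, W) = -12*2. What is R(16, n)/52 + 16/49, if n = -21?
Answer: -86/637 ≈ -0.13501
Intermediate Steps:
R(c, W) = -24
R(16, n)/52 + 16/49 = -24/52 + 16/49 = -24*1/52 + 16*(1/49) = -6/13 + 16/49 = -86/637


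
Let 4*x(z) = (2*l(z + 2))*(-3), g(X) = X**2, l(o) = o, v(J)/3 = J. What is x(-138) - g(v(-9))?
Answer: -525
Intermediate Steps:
v(J) = 3*J
x(z) = -3 - 3*z/2 (x(z) = ((2*(z + 2))*(-3))/4 = ((2*(2 + z))*(-3))/4 = ((4 + 2*z)*(-3))/4 = (-12 - 6*z)/4 = -3 - 3*z/2)
x(-138) - g(v(-9)) = (-3 - 3/2*(-138)) - (3*(-9))**2 = (-3 + 207) - 1*(-27)**2 = 204 - 1*729 = 204 - 729 = -525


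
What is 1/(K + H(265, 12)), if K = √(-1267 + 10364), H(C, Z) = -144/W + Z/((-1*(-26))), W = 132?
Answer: 12870/186016453 + 20449*√9097/186016453 ≈ 0.010554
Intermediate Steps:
H(C, Z) = -12/11 + Z/26 (H(C, Z) = -144/132 + Z/((-1*(-26))) = -144*1/132 + Z/26 = -12/11 + Z*(1/26) = -12/11 + Z/26)
K = √9097 ≈ 95.378
1/(K + H(265, 12)) = 1/(√9097 + (-12/11 + (1/26)*12)) = 1/(√9097 + (-12/11 + 6/13)) = 1/(√9097 - 90/143) = 1/(-90/143 + √9097)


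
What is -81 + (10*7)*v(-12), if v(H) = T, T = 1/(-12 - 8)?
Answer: -169/2 ≈ -84.500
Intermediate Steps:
T = -1/20 (T = 1/(-20) = -1/20 ≈ -0.050000)
v(H) = -1/20
-81 + (10*7)*v(-12) = -81 + (10*7)*(-1/20) = -81 + 70*(-1/20) = -81 - 7/2 = -169/2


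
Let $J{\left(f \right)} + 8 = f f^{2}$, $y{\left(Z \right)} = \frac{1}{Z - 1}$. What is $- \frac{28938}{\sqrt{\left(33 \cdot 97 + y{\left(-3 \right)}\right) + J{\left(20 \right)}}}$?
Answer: $- \frac{57876 \sqrt{44771}}{44771} \approx -273.53$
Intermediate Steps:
$y{\left(Z \right)} = \frac{1}{-1 + Z}$
$J{\left(f \right)} = -8 + f^{3}$ ($J{\left(f \right)} = -8 + f f^{2} = -8 + f^{3}$)
$- \frac{28938}{\sqrt{\left(33 \cdot 97 + y{\left(-3 \right)}\right) + J{\left(20 \right)}}} = - \frac{28938}{\sqrt{\left(33 \cdot 97 + \frac{1}{-1 - 3}\right) - \left(8 - 20^{3}\right)}} = - \frac{28938}{\sqrt{\left(3201 + \frac{1}{-4}\right) + \left(-8 + 8000\right)}} = - \frac{28938}{\sqrt{\left(3201 - \frac{1}{4}\right) + 7992}} = - \frac{28938}{\sqrt{\frac{12803}{4} + 7992}} = - \frac{28938}{\sqrt{\frac{44771}{4}}} = - \frac{28938}{\frac{1}{2} \sqrt{44771}} = - 28938 \frac{2 \sqrt{44771}}{44771} = - \frac{57876 \sqrt{44771}}{44771}$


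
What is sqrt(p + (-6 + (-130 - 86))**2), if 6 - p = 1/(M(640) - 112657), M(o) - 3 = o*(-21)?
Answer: sqrt(783696057172534)/126094 ≈ 222.01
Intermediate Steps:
M(o) = 3 - 21*o (M(o) = 3 + o*(-21) = 3 - 21*o)
p = 756565/126094 (p = 6 - 1/((3 - 21*640) - 112657) = 6 - 1/((3 - 13440) - 112657) = 6 - 1/(-13437 - 112657) = 6 - 1/(-126094) = 6 - 1*(-1/126094) = 6 + 1/126094 = 756565/126094 ≈ 6.0000)
sqrt(p + (-6 + (-130 - 86))**2) = sqrt(756565/126094 + (-6 + (-130 - 86))**2) = sqrt(756565/126094 + (-6 - 216)**2) = sqrt(756565/126094 + (-222)**2) = sqrt(756565/126094 + 49284) = sqrt(6215173261/126094) = sqrt(783696057172534)/126094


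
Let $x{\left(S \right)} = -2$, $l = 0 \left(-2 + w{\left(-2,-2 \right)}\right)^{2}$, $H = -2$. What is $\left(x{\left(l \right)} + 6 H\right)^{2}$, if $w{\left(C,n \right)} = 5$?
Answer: $196$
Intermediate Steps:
$l = 0$ ($l = 0 \left(-2 + 5\right)^{2} = 0 \cdot 3^{2} = 0 \cdot 9 = 0$)
$\left(x{\left(l \right)} + 6 H\right)^{2} = \left(-2 + 6 \left(-2\right)\right)^{2} = \left(-2 - 12\right)^{2} = \left(-14\right)^{2} = 196$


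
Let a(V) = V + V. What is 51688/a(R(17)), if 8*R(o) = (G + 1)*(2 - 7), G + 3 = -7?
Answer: 206752/45 ≈ 4594.5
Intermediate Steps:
G = -10 (G = -3 - 7 = -10)
R(o) = 45/8 (R(o) = ((-10 + 1)*(2 - 7))/8 = (-9*(-5))/8 = (⅛)*45 = 45/8)
a(V) = 2*V
51688/a(R(17)) = 51688/((2*(45/8))) = 51688/(45/4) = 51688*(4/45) = 206752/45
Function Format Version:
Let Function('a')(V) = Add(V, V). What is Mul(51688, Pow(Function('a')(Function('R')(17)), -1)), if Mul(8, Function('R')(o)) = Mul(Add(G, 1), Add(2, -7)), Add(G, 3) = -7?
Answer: Rational(206752, 45) ≈ 4594.5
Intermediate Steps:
G = -10 (G = Add(-3, -7) = -10)
Function('R')(o) = Rational(45, 8) (Function('R')(o) = Mul(Rational(1, 8), Mul(Add(-10, 1), Add(2, -7))) = Mul(Rational(1, 8), Mul(-9, -5)) = Mul(Rational(1, 8), 45) = Rational(45, 8))
Function('a')(V) = Mul(2, V)
Mul(51688, Pow(Function('a')(Function('R')(17)), -1)) = Mul(51688, Pow(Mul(2, Rational(45, 8)), -1)) = Mul(51688, Pow(Rational(45, 4), -1)) = Mul(51688, Rational(4, 45)) = Rational(206752, 45)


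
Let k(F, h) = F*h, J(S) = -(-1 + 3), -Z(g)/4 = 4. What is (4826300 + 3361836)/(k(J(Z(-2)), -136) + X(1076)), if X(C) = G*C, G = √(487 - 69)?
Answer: -69599156/15121137 + 275326073*√418/15121137 ≈ 367.66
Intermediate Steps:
Z(g) = -16 (Z(g) = -4*4 = -16)
G = √418 ≈ 20.445
J(S) = -2 (J(S) = -1*2 = -2)
X(C) = C*√418 (X(C) = √418*C = C*√418)
(4826300 + 3361836)/(k(J(Z(-2)), -136) + X(1076)) = (4826300 + 3361836)/(-2*(-136) + 1076*√418) = 8188136/(272 + 1076*√418)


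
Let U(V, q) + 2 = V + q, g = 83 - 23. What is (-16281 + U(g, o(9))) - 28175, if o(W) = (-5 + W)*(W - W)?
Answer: -44398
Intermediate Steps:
g = 60
o(W) = 0 (o(W) = (-5 + W)*0 = 0)
U(V, q) = -2 + V + q (U(V, q) = -2 + (V + q) = -2 + V + q)
(-16281 + U(g, o(9))) - 28175 = (-16281 + (-2 + 60 + 0)) - 28175 = (-16281 + 58) - 28175 = -16223 - 28175 = -44398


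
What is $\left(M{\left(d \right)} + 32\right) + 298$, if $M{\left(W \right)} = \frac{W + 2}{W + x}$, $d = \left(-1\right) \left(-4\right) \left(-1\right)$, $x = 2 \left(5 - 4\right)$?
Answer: $331$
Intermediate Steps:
$x = 2$ ($x = 2 \cdot 1 = 2$)
$d = -4$ ($d = 4 \left(-1\right) = -4$)
$M{\left(W \right)} = 1$ ($M{\left(W \right)} = \frac{W + 2}{W + 2} = \frac{2 + W}{2 + W} = 1$)
$\left(M{\left(d \right)} + 32\right) + 298 = \left(1 + 32\right) + 298 = 33 + 298 = 331$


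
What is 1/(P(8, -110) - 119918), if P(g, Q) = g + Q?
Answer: -1/120020 ≈ -8.3319e-6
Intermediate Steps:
P(g, Q) = Q + g
1/(P(8, -110) - 119918) = 1/((-110 + 8) - 119918) = 1/(-102 - 119918) = 1/(-120020) = -1/120020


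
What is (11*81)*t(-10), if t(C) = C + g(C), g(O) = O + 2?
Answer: -16038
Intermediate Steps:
g(O) = 2 + O
t(C) = 2 + 2*C (t(C) = C + (2 + C) = 2 + 2*C)
(11*81)*t(-10) = (11*81)*(2 + 2*(-10)) = 891*(2 - 20) = 891*(-18) = -16038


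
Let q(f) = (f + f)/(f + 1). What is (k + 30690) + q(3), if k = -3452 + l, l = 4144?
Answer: 62767/2 ≈ 31384.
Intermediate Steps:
q(f) = 2*f/(1 + f) (q(f) = (2*f)/(1 + f) = 2*f/(1 + f))
k = 692 (k = -3452 + 4144 = 692)
(k + 30690) + q(3) = (692 + 30690) + 2*3/(1 + 3) = 31382 + 2*3/4 = 31382 + 2*3*(¼) = 31382 + 3/2 = 62767/2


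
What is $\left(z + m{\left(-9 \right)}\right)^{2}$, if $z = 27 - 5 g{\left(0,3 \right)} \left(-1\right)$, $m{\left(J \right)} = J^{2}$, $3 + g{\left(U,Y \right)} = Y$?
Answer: $11664$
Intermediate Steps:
$g{\left(U,Y \right)} = -3 + Y$
$z = 27$ ($z = 27 - 5 \left(-3 + 3\right) \left(-1\right) = 27 - 5 \cdot 0 \left(-1\right) = 27 - 0 \left(-1\right) = 27 - 0 = 27 + 0 = 27$)
$\left(z + m{\left(-9 \right)}\right)^{2} = \left(27 + \left(-9\right)^{2}\right)^{2} = \left(27 + 81\right)^{2} = 108^{2} = 11664$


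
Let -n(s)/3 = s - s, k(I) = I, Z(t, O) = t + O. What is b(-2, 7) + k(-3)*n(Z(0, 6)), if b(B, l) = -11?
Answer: -11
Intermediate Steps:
Z(t, O) = O + t
n(s) = 0 (n(s) = -3*(s - s) = -3*0 = 0)
b(-2, 7) + k(-3)*n(Z(0, 6)) = -11 - 3*0 = -11 + 0 = -11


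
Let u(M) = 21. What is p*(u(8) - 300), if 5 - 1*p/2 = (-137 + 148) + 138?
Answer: 80352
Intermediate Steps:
p = -288 (p = 10 - 2*((-137 + 148) + 138) = 10 - 2*(11 + 138) = 10 - 2*149 = 10 - 298 = -288)
p*(u(8) - 300) = -288*(21 - 300) = -288*(-279) = 80352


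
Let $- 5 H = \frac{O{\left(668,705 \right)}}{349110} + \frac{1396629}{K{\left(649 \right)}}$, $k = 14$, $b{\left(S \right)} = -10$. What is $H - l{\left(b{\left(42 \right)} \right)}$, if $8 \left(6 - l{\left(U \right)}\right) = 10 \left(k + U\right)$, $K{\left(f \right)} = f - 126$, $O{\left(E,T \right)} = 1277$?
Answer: $- \frac{488490740711}{912922650} \approx -535.08$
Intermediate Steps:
$K{\left(f \right)} = -126 + f$ ($K{\left(f \right)} = f - 126 = -126 + f$)
$H = - \frac{487577818061}{912922650}$ ($H = - \frac{\frac{1277}{349110} + \frac{1396629}{-126 + 649}}{5} = - \frac{1277 \cdot \frac{1}{349110} + \frac{1396629}{523}}{5} = - \frac{\frac{1277}{349110} + 1396629 \cdot \frac{1}{523}}{5} = - \frac{\frac{1277}{349110} + \frac{1396629}{523}}{5} = \left(- \frac{1}{5}\right) \frac{487577818061}{182584530} = - \frac{487577818061}{912922650} \approx -534.08$)
$l{\left(U \right)} = - \frac{23}{2} - \frac{5 U}{4}$ ($l{\left(U \right)} = 6 - \frac{10 \left(14 + U\right)}{8} = 6 - \frac{140 + 10 U}{8} = 6 - \left(\frac{35}{2} + \frac{5 U}{4}\right) = - \frac{23}{2} - \frac{5 U}{4}$)
$H - l{\left(b{\left(42 \right)} \right)} = - \frac{487577818061}{912922650} - \left(- \frac{23}{2} - - \frac{25}{2}\right) = - \frac{487577818061}{912922650} - \left(- \frac{23}{2} + \frac{25}{2}\right) = - \frac{487577818061}{912922650} - 1 = - \frac{488490740711}{912922650}$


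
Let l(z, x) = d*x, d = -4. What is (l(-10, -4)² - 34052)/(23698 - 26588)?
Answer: 994/85 ≈ 11.694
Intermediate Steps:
l(z, x) = -4*x
(l(-10, -4)² - 34052)/(23698 - 26588) = ((-4*(-4))² - 34052)/(23698 - 26588) = (16² - 34052)/(-2890) = (256 - 34052)*(-1/2890) = -33796*(-1/2890) = 994/85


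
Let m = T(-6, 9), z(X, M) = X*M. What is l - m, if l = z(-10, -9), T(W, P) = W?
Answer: 96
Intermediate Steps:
z(X, M) = M*X
m = -6
l = 90 (l = -9*(-10) = 90)
l - m = 90 - 1*(-6) = 90 + 6 = 96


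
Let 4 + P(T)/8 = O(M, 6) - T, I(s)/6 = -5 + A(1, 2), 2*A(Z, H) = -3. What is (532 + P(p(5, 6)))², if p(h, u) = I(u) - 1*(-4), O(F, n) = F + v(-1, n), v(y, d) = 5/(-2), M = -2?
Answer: 553536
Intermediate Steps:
v(y, d) = -5/2 (v(y, d) = 5*(-½) = -5/2)
A(Z, H) = -3/2 (A(Z, H) = (½)*(-3) = -3/2)
O(F, n) = -5/2 + F (O(F, n) = F - 5/2 = -5/2 + F)
I(s) = -39 (I(s) = 6*(-5 - 3/2) = 6*(-13/2) = -39)
p(h, u) = -35 (p(h, u) = -39 - 1*(-4) = -39 + 4 = -35)
P(T) = -68 - 8*T (P(T) = -32 + 8*((-5/2 - 2) - T) = -32 + 8*(-9/2 - T) = -32 + (-36 - 8*T) = -68 - 8*T)
(532 + P(p(5, 6)))² = (532 + (-68 - 8*(-35)))² = (532 + (-68 + 280))² = (532 + 212)² = 744² = 553536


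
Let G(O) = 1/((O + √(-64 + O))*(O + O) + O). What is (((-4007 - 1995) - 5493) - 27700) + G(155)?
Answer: -585390455014/14935335 - 2*√91/14935335 ≈ -39195.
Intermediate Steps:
G(O) = 1/(O + 2*O*(O + √(-64 + O))) (G(O) = 1/((O + √(-64 + O))*(2*O) + O) = 1/(2*O*(O + √(-64 + O)) + O) = 1/(O + 2*O*(O + √(-64 + O))))
(((-4007 - 1995) - 5493) - 27700) + G(155) = (((-4007 - 1995) - 5493) - 27700) + 1/(155*(1 + 2*155 + 2*√(-64 + 155))) = ((-6002 - 5493) - 27700) + 1/(155*(1 + 310 + 2*√91)) = (-11495 - 27700) + 1/(155*(311 + 2*√91)) = -39195 + 1/(155*(311 + 2*√91))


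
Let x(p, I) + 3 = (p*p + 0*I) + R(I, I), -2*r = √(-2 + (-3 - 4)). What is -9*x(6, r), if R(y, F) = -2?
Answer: -279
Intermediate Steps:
r = -3*I/2 (r = -√(-2 + (-3 - 4))/2 = -√(-2 - 7)/2 = -3*I/2 ≈ -1.5*I)
x(p, I) = -5 + p² (x(p, I) = -3 + ((p*p + 0*I) - 2) = -3 + ((p² + 0) - 2) = -3 + (p² - 2) = -3 + (-2 + p²) = -5 + p²)
-9*x(6, r) = -9*(-5 + 6²) = -9*(-5 + 36) = -9*31 = -279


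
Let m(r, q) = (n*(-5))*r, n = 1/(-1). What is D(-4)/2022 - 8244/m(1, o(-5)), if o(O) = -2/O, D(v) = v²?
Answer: -8334644/5055 ≈ -1648.8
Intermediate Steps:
n = -1
m(r, q) = 5*r (m(r, q) = (-1*(-5))*r = 5*r)
D(-4)/2022 - 8244/m(1, o(-5)) = (-4)²/2022 - 8244/(5*1) = 16*(1/2022) - 8244/5 = 8/1011 - 8244*⅕ = 8/1011 - 8244/5 = -8334644/5055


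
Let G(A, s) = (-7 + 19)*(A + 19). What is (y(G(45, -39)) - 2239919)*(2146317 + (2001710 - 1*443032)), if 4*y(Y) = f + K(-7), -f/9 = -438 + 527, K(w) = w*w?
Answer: -8299585234465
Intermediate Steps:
K(w) = w**2
G(A, s) = 228 + 12*A (G(A, s) = 12*(19 + A) = 228 + 12*A)
f = -801 (f = -9*(-438 + 527) = -9*89 = -801)
y(Y) = -188 (y(Y) = (-801 + (-7)**2)/4 = (-801 + 49)/4 = (1/4)*(-752) = -188)
(y(G(45, -39)) - 2239919)*(2146317 + (2001710 - 1*443032)) = (-188 - 2239919)*(2146317 + (2001710 - 1*443032)) = -2240107*(2146317 + (2001710 - 443032)) = -2240107*(2146317 + 1558678) = -2240107*3704995 = -8299585234465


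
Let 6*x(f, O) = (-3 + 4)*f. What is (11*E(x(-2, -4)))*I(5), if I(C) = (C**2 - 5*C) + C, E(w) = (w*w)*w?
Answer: -55/27 ≈ -2.0370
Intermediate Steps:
x(f, O) = f/6 (x(f, O) = ((-3 + 4)*f)/6 = (1*f)/6 = f/6)
E(w) = w**3 (E(w) = w**2*w = w**3)
I(C) = C**2 - 4*C
(11*E(x(-2, -4)))*I(5) = (11*((1/6)*(-2))**3)*(5*(-4 + 5)) = (11*(-1/3)**3)*(5*1) = (11*(-1/27))*5 = -11/27*5 = -55/27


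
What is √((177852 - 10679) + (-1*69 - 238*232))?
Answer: 12*√777 ≈ 334.50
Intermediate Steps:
√((177852 - 10679) + (-1*69 - 238*232)) = √(167173 + (-69 - 55216)) = √(167173 - 55285) = √111888 = 12*√777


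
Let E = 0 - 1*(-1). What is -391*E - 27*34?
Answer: -1309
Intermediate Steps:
E = 1 (E = 0 + 1 = 1)
-391*E - 27*34 = -391*1 - 27*34 = -391 - 918 = -1309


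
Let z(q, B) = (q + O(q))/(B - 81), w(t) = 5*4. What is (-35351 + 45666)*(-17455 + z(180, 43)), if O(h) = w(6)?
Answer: -3421949675/19 ≈ -1.8010e+8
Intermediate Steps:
w(t) = 20
O(h) = 20
z(q, B) = (20 + q)/(-81 + B) (z(q, B) = (q + 20)/(B - 81) = (20 + q)/(-81 + B))
(-35351 + 45666)*(-17455 + z(180, 43)) = (-35351 + 45666)*(-17455 + (20 + 180)/(-81 + 43)) = 10315*(-17455 + 200/(-38)) = 10315*(-17455 - 1/38*200) = 10315*(-17455 - 100/19) = 10315*(-331745/19) = -3421949675/19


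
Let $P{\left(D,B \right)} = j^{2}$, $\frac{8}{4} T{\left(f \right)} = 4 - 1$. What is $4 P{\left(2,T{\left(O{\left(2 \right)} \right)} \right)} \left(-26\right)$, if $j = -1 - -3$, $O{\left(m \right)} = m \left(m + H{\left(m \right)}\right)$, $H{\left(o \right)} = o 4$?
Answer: $-416$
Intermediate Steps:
$H{\left(o \right)} = 4 o$
$O{\left(m \right)} = 5 m^{2}$ ($O{\left(m \right)} = m \left(m + 4 m\right) = m 5 m = 5 m^{2}$)
$T{\left(f \right)} = \frac{3}{2}$ ($T{\left(f \right)} = \frac{4 - 1}{2} = \frac{1}{2} \cdot 3 = \frac{3}{2}$)
$j = 2$ ($j = -1 + 3 = 2$)
$P{\left(D,B \right)} = 4$ ($P{\left(D,B \right)} = 2^{2} = 4$)
$4 P{\left(2,T{\left(O{\left(2 \right)} \right)} \right)} \left(-26\right) = 4 \cdot 4 \left(-26\right) = 16 \left(-26\right) = -416$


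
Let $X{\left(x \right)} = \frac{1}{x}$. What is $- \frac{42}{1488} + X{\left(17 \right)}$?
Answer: $\frac{129}{4216} \approx 0.030598$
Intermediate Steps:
$- \frac{42}{1488} + X{\left(17 \right)} = - \frac{42}{1488} + \frac{1}{17} = \left(-42\right) \frac{1}{1488} + \frac{1}{17} = - \frac{7}{248} + \frac{1}{17} = \frac{129}{4216}$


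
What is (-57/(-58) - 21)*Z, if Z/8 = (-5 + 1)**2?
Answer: -74304/29 ≈ -2562.2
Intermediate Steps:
Z = 128 (Z = 8*(-5 + 1)**2 = 8*(-4)**2 = 8*16 = 128)
(-57/(-58) - 21)*Z = (-57/(-58) - 21)*128 = (-57*(-1/58) - 21)*128 = (57/58 - 21)*128 = -1161/58*128 = -74304/29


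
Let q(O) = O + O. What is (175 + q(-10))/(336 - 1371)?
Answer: -31/207 ≈ -0.14976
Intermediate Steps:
q(O) = 2*O
(175 + q(-10))/(336 - 1371) = (175 + 2*(-10))/(336 - 1371) = (175 - 20)/(-1035) = 155*(-1/1035) = -31/207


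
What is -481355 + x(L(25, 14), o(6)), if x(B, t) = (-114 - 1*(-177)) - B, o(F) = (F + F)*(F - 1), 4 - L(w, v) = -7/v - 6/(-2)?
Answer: -962587/2 ≈ -4.8129e+5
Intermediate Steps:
L(w, v) = 1 + 7/v (L(w, v) = 4 - (-7/v - 6/(-2)) = 4 - (-7/v - 6*(-½)) = 4 - (-7/v + 3) = 4 - (3 - 7/v) = 4 + (-3 + 7/v) = 1 + 7/v)
o(F) = 2*F*(-1 + F) (o(F) = (2*F)*(-1 + F) = 2*F*(-1 + F))
x(B, t) = 63 - B (x(B, t) = (-114 + 177) - B = 63 - B)
-481355 + x(L(25, 14), o(6)) = -481355 + (63 - (7 + 14)/14) = -481355 + (63 - 21/14) = -481355 + (63 - 1*3/2) = -481355 + (63 - 3/2) = -481355 + 123/2 = -962587/2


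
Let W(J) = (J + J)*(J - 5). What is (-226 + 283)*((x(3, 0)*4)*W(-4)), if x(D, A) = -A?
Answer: 0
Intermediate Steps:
W(J) = 2*J*(-5 + J) (W(J) = (2*J)*(-5 + J) = 2*J*(-5 + J))
(-226 + 283)*((x(3, 0)*4)*W(-4)) = (-226 + 283)*((-1*0*4)*(2*(-4)*(-5 - 4))) = 57*((0*4)*(2*(-4)*(-9))) = 57*(0*72) = 57*0 = 0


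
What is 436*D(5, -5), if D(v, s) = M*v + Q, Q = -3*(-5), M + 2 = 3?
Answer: 8720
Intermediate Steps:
M = 1 (M = -2 + 3 = 1)
Q = 15
D(v, s) = 15 + v (D(v, s) = 1*v + 15 = v + 15 = 15 + v)
436*D(5, -5) = 436*(15 + 5) = 436*20 = 8720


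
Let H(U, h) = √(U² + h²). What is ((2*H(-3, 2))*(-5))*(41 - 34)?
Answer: -70*√13 ≈ -252.39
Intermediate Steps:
((2*H(-3, 2))*(-5))*(41 - 34) = ((2*√((-3)² + 2²))*(-5))*(41 - 34) = ((2*√(9 + 4))*(-5))*7 = ((2*√13)*(-5))*7 = -10*√13*7 = -70*√13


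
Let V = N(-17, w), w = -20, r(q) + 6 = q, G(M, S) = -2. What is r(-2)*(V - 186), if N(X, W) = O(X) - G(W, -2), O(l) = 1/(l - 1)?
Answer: 13252/9 ≈ 1472.4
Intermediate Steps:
r(q) = -6 + q
O(l) = 1/(-1 + l)
N(X, W) = 2 + 1/(-1 + X) (N(X, W) = 1/(-1 + X) - 1*(-2) = 1/(-1 + X) + 2 = 2 + 1/(-1 + X))
V = 35/18 (V = (-1 + 2*(-17))/(-1 - 17) = (-1 - 34)/(-18) = -1/18*(-35) = 35/18 ≈ 1.9444)
r(-2)*(V - 186) = (-6 - 2)*(35/18 - 186) = -8*(-3313/18) = 13252/9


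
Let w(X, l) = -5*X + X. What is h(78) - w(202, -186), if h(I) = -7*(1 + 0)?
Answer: 801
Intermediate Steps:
h(I) = -7 (h(I) = -7*1 = -7)
w(X, l) = -4*X
h(78) - w(202, -186) = -7 - (-4)*202 = -7 - 1*(-808) = -7 + 808 = 801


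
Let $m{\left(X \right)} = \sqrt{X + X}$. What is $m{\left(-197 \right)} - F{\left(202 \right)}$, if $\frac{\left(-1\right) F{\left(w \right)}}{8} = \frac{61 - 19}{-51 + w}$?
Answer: $\frac{336}{151} + i \sqrt{394} \approx 2.2252 + 19.849 i$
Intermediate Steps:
$F{\left(w \right)} = - \frac{336}{-51 + w}$ ($F{\left(w \right)} = - 8 \frac{61 - 19}{-51 + w} = - 8 \frac{42}{-51 + w} = - \frac{336}{-51 + w}$)
$m{\left(X \right)} = \sqrt{2} \sqrt{X}$ ($m{\left(X \right)} = \sqrt{2 X} = \sqrt{2} \sqrt{X}$)
$m{\left(-197 \right)} - F{\left(202 \right)} = \sqrt{2} \sqrt{-197} - - \frac{336}{-51 + 202} = \sqrt{2} i \sqrt{197} - - \frac{336}{151} = i \sqrt{394} - \left(-336\right) \frac{1}{151} = i \sqrt{394} - - \frac{336}{151} = i \sqrt{394} + \frac{336}{151} = \frac{336}{151} + i \sqrt{394}$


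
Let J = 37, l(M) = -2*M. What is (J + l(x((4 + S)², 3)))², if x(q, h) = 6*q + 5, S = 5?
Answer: 893025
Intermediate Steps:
x(q, h) = 5 + 6*q
(J + l(x((4 + S)², 3)))² = (37 - 2*(5 + 6*(4 + 5)²))² = (37 - 2*(5 + 6*9²))² = (37 - 2*(5 + 6*81))² = (37 - 2*(5 + 486))² = (37 - 2*491)² = (37 - 982)² = (-945)² = 893025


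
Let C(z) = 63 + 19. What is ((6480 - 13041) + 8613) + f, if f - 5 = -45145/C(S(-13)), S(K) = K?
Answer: 123529/82 ≈ 1506.5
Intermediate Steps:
C(z) = 82
f = -44735/82 (f = 5 - 45145/82 = -44735/82 ≈ -545.55)
((6480 - 13041) + 8613) + f = ((6480 - 13041) + 8613) - 44735/82 = (-6561 + 8613) - 44735/82 = 2052 - 44735/82 = 123529/82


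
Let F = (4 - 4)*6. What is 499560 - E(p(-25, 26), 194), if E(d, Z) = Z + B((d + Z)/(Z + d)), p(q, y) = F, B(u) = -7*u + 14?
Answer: 499359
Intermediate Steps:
B(u) = 14 - 7*u
F = 0 (F = 0*6 = 0)
p(q, y) = 0
E(d, Z) = 7 + Z (E(d, Z) = Z + (14 - 7*(d + Z)/(Z + d)) = Z + (14 - 7*(Z + d)/(Z + d)) = Z + (14 - 7*1) = Z + (14 - 7) = Z + 7 = 7 + Z)
499560 - E(p(-25, 26), 194) = 499560 - (7 + 194) = 499560 - 1*201 = 499560 - 201 = 499359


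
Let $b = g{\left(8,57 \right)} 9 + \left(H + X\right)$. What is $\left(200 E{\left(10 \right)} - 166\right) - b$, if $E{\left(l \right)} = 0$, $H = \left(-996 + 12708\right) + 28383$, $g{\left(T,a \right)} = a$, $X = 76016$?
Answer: $-116790$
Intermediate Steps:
$H = 40095$ ($H = 11712 + 28383 = 40095$)
$b = 116624$ ($b = 57 \cdot 9 + \left(40095 + 76016\right) = 513 + 116111 = 116624$)
$\left(200 E{\left(10 \right)} - 166\right) - b = \left(200 \cdot 0 - 166\right) - 116624 = \left(0 - 166\right) - 116624 = -166 - 116624 = -116790$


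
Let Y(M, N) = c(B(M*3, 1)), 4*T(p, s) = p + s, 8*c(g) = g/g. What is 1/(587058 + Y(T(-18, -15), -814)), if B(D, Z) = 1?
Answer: 8/4696465 ≈ 1.7034e-6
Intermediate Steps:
c(g) = ⅛ (c(g) = (g/g)/8 = (⅛)*1 = ⅛)
T(p, s) = p/4 + s/4 (T(p, s) = (p + s)/4 = p/4 + s/4)
Y(M, N) = ⅛
1/(587058 + Y(T(-18, -15), -814)) = 1/(587058 + ⅛) = 1/(4696465/8) = 8/4696465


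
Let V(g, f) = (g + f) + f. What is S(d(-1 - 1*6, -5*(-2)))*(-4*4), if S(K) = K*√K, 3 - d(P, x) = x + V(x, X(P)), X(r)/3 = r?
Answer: -2000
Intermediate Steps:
X(r) = 3*r
V(g, f) = g + 2*f (V(g, f) = (f + g) + f = g + 2*f)
d(P, x) = 3 - 6*P - 2*x (d(P, x) = 3 - (x + (x + 2*(3*P))) = 3 - (x + (x + 6*P)) = 3 - (2*x + 6*P) = 3 + (-6*P - 2*x) = 3 - 6*P - 2*x)
S(K) = K^(3/2)
S(d(-1 - 1*6, -5*(-2)))*(-4*4) = (3 - 6*(-1 - 1*6) - (-10)*(-2))^(3/2)*(-4*4) = (3 - 6*(-1 - 6) - 2*10)^(3/2)*(-16) = (3 - 6*(-7) - 20)^(3/2)*(-16) = (3 + 42 - 20)^(3/2)*(-16) = 25^(3/2)*(-16) = 125*(-16) = -2000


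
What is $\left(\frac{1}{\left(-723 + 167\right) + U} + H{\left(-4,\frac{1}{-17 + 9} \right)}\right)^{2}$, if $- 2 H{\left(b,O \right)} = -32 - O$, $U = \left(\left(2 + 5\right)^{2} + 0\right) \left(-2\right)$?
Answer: $\frac{6951724129}{27373824} \approx 253.96$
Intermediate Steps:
$U = -98$ ($U = \left(7^{2} + 0\right) \left(-2\right) = \left(49 + 0\right) \left(-2\right) = 49 \left(-2\right) = -98$)
$H{\left(b,O \right)} = 16 + \frac{O}{2}$ ($H{\left(b,O \right)} = - \frac{-32 - O}{2} = 16 + \frac{O}{2}$)
$\left(\frac{1}{\left(-723 + 167\right) + U} + H{\left(-4,\frac{1}{-17 + 9} \right)}\right)^{2} = \left(\frac{1}{\left(-723 + 167\right) - 98} + \left(16 + \frac{1}{2 \left(-17 + 9\right)}\right)\right)^{2} = \left(\frac{1}{-556 - 98} + \left(16 + \frac{1}{2 \left(-8\right)}\right)\right)^{2} = \left(\frac{1}{-654} + \left(16 + \frac{1}{2} \left(- \frac{1}{8}\right)\right)\right)^{2} = \left(- \frac{1}{654} + \left(16 - \frac{1}{16}\right)\right)^{2} = \left(- \frac{1}{654} + \frac{255}{16}\right)^{2} = \left(\frac{83377}{5232}\right)^{2} = \frac{6951724129}{27373824}$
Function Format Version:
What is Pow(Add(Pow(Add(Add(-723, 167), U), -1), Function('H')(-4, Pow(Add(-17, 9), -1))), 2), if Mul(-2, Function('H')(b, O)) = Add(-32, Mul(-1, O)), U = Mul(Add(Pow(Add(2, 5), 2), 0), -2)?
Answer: Rational(6951724129, 27373824) ≈ 253.96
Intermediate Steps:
U = -98 (U = Mul(Add(Pow(7, 2), 0), -2) = Mul(Add(49, 0), -2) = Mul(49, -2) = -98)
Function('H')(b, O) = Add(16, Mul(Rational(1, 2), O)) (Function('H')(b, O) = Mul(Rational(-1, 2), Add(-32, Mul(-1, O))) = Add(16, Mul(Rational(1, 2), O)))
Pow(Add(Pow(Add(Add(-723, 167), U), -1), Function('H')(-4, Pow(Add(-17, 9), -1))), 2) = Pow(Add(Pow(Add(Add(-723, 167), -98), -1), Add(16, Mul(Rational(1, 2), Pow(Add(-17, 9), -1)))), 2) = Pow(Add(Pow(Add(-556, -98), -1), Add(16, Mul(Rational(1, 2), Pow(-8, -1)))), 2) = Pow(Add(Pow(-654, -1), Add(16, Mul(Rational(1, 2), Rational(-1, 8)))), 2) = Pow(Add(Rational(-1, 654), Add(16, Rational(-1, 16))), 2) = Pow(Add(Rational(-1, 654), Rational(255, 16)), 2) = Pow(Rational(83377, 5232), 2) = Rational(6951724129, 27373824)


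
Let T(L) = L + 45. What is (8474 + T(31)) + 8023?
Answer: 16573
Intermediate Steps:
T(L) = 45 + L
(8474 + T(31)) + 8023 = (8474 + (45 + 31)) + 8023 = (8474 + 76) + 8023 = 8550 + 8023 = 16573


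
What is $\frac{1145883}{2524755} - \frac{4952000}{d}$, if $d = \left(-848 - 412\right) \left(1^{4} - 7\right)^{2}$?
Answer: $\frac{52310683387}{477178695} \approx 109.62$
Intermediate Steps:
$d = -45360$ ($d = - 1260 \left(1 - 7\right)^{2} = - 1260 \left(-6\right)^{2} = \left(-1260\right) 36 = -45360$)
$\frac{1145883}{2524755} - \frac{4952000}{d} = \frac{1145883}{2524755} - \frac{4952000}{-45360} = 1145883 \cdot \frac{1}{2524755} - - \frac{61900}{567} = \frac{381961}{841585} + \frac{61900}{567} = \frac{52310683387}{477178695}$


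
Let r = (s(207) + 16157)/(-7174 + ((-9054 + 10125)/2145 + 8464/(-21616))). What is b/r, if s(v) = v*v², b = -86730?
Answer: 4292967015141/61310488525 ≈ 70.020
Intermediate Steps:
s(v) = v³
r = -4291734196750/3464864419 (r = (207³ + 16157)/(-7174 + ((-9054 + 10125)/2145 + 8464/(-21616))) = (8869743 + 16157)/(-7174 + (1071*(1/2145) + 8464*(-1/21616))) = 8885900/(-7174 + (357/715 - 529/1351)) = 8885900/(-7174 + 104072/965965) = 8885900/(-6929728838/965965) = 8885900*(-965965/6929728838) = -4291734196750/3464864419 ≈ -1238.6)
b/r = -86730/(-4291734196750/3464864419) = -86730*(-3464864419/4291734196750) = 4292967015141/61310488525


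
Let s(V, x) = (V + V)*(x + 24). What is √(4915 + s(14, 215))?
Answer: √11607 ≈ 107.74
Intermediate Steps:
s(V, x) = 2*V*(24 + x) (s(V, x) = (2*V)*(24 + x) = 2*V*(24 + x))
√(4915 + s(14, 215)) = √(4915 + 2*14*(24 + 215)) = √(4915 + 2*14*239) = √(4915 + 6692) = √11607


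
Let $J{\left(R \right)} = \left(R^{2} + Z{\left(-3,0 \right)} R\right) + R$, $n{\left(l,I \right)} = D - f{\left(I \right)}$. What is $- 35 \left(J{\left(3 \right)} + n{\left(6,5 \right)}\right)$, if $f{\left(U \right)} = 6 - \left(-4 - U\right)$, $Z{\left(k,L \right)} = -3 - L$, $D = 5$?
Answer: $245$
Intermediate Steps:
$f{\left(U \right)} = 10 + U$ ($f{\left(U \right)} = 6 + \left(4 + U\right) = 10 + U$)
$n{\left(l,I \right)} = -5 - I$ ($n{\left(l,I \right)} = 5 - \left(10 + I\right) = -5 - I$)
$J{\left(R \right)} = R^{2} - 2 R$ ($J{\left(R \right)} = \left(R^{2} + \left(-3 - 0\right) R\right) + R = \left(R^{2} + \left(-3 + 0\right) R\right) + R = \left(R^{2} - 3 R\right) + R = R^{2} - 2 R$)
$- 35 \left(J{\left(3 \right)} + n{\left(6,5 \right)}\right) = - 35 \left(3 \left(-2 + 3\right) - 10\right) = - 35 \left(3 \cdot 1 - 10\right) = - 35 \left(3 - 10\right) = \left(-35\right) \left(-7\right) = 245$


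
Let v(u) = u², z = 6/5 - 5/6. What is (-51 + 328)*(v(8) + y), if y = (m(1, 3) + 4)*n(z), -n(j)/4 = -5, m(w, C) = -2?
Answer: 28808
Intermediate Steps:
z = 11/30 (z = 6*(⅕) - 5*⅙ = 6/5 - ⅚ = 11/30 ≈ 0.36667)
n(j) = 20 (n(j) = -4*(-5) = 20)
y = 40 (y = (-2 + 4)*20 = 2*20 = 40)
(-51 + 328)*(v(8) + y) = (-51 + 328)*(8² + 40) = 277*(64 + 40) = 277*104 = 28808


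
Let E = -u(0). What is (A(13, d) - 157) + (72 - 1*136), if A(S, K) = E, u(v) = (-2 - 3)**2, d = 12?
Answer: -246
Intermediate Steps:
u(v) = 25 (u(v) = (-5)**2 = 25)
E = -25 (E = -1*25 = -25)
A(S, K) = -25
(A(13, d) - 157) + (72 - 1*136) = (-25 - 157) + (72 - 1*136) = -182 + (72 - 136) = -182 - 64 = -246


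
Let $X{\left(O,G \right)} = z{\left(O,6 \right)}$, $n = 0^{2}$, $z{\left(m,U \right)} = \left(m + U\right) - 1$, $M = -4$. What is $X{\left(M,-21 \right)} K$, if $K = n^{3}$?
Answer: $0$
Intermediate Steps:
$z{\left(m,U \right)} = -1 + U + m$ ($z{\left(m,U \right)} = \left(U + m\right) - 1 = -1 + U + m$)
$n = 0$
$X{\left(O,G \right)} = 5 + O$ ($X{\left(O,G \right)} = -1 + 6 + O = 5 + O$)
$K = 0$ ($K = 0^{3} = 0$)
$X{\left(M,-21 \right)} K = \left(5 - 4\right) 0 = 1 \cdot 0 = 0$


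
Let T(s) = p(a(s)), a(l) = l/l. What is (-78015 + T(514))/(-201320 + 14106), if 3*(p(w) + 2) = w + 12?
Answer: 117019/280821 ≈ 0.41670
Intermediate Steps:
a(l) = 1
p(w) = 2 + w/3 (p(w) = -2 + (w + 12)/3 = -2 + (12 + w)/3 = -2 + (4 + w/3) = 2 + w/3)
T(s) = 7/3 (T(s) = 2 + (⅓)*1 = 2 + ⅓ = 7/3)
(-78015 + T(514))/(-201320 + 14106) = (-78015 + 7/3)/(-201320 + 14106) = -234038/3/(-187214) = -234038/3*(-1/187214) = 117019/280821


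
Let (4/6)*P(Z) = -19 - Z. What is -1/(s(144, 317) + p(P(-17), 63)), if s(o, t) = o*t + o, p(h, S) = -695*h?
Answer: -1/47877 ≈ -2.0887e-5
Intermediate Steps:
P(Z) = -57/2 - 3*Z/2 (P(Z) = 3*(-19 - Z)/2 = -57/2 - 3*Z/2)
s(o, t) = o + o*t
-1/(s(144, 317) + p(P(-17), 63)) = -1/(144*(1 + 317) - 695*(-57/2 - 3/2*(-17))) = -1/(144*318 - 695*(-57/2 + 51/2)) = -1/(45792 - 695*(-3)) = -1/(45792 + 2085) = -1/47877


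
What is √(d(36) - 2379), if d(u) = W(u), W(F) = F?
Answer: I*√2343 ≈ 48.405*I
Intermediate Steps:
d(u) = u
√(d(36) - 2379) = √(36 - 2379) = √(-2343) = I*√2343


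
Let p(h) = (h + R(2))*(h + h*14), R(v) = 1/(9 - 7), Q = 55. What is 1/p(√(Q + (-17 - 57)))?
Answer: -2*√19/(-285*I + 570*√19) ≈ -0.0034632 - 0.00039726*I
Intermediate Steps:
R(v) = ½ (R(v) = 1/2 = ½)
p(h) = 15*h*(½ + h) (p(h) = (h + ½)*(h + h*14) = (½ + h)*(h + 14*h) = (½ + h)*(15*h) = 15*h*(½ + h))
1/p(√(Q + (-17 - 57))) = 1/(15*√(55 + (-17 - 57))*(1 + 2*√(55 + (-17 - 57)))/2) = 1/(15*√(55 - 74)*(1 + 2*√(55 - 74))/2) = 1/(15*√(-19)*(1 + 2*√(-19))/2) = 1/(15*(I*√19)*(1 + 2*(I*√19))/2) = 1/(15*(I*√19)*(1 + 2*I*√19)/2) = 1/(15*I*√19*(1 + 2*I*√19)/2) = -2*I*√19/(285*(1 + 2*I*√19))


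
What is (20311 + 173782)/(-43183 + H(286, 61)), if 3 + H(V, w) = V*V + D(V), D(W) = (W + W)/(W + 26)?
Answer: 1164558/231671 ≈ 5.0268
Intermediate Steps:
D(W) = 2*W/(26 + W) (D(W) = (2*W)/(26 + W) = 2*W/(26 + W))
H(V, w) = -3 + V² + 2*V/(26 + V) (H(V, w) = -3 + (V*V + 2*V/(26 + V)) = -3 + (V² + 2*V/(26 + V)) = -3 + V² + 2*V/(26 + V))
(20311 + 173782)/(-43183 + H(286, 61)) = (20311 + 173782)/(-43183 + (2*286 + (-3 + 286²)*(26 + 286))/(26 + 286)) = 194093/(-43183 + (572 + (-3 + 81796)*312)/312) = 194093/(-43183 + (572 + 81793*312)/312) = 194093/(-43183 + (572 + 25519416)/312) = 194093/(-43183 + (1/312)*25519988) = 194093/(-43183 + 490769/6) = 194093/(231671/6) = 194093*(6/231671) = 1164558/231671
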